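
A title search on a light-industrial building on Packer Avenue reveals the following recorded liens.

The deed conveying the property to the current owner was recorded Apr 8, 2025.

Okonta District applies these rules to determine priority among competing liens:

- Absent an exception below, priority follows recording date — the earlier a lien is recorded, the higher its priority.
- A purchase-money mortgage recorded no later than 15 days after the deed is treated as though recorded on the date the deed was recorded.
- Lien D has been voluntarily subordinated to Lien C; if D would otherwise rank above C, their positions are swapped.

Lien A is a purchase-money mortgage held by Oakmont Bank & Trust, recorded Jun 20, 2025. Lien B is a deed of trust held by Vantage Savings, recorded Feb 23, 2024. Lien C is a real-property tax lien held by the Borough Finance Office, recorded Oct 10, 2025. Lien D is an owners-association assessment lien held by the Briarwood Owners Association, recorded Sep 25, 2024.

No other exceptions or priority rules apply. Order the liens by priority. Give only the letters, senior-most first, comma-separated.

B, C, A, D

Adjusting effective dates: A missed the 15-day window (73 days after the deed), so its recording date stands.
Ordering by effective date: B (Feb 23, 2024), D (Sep 25, 2024), A (Jun 20, 2025), C (Oct 10, 2025).
D would otherwise be senior to C, so under the subordination agreement D and C exchange positions.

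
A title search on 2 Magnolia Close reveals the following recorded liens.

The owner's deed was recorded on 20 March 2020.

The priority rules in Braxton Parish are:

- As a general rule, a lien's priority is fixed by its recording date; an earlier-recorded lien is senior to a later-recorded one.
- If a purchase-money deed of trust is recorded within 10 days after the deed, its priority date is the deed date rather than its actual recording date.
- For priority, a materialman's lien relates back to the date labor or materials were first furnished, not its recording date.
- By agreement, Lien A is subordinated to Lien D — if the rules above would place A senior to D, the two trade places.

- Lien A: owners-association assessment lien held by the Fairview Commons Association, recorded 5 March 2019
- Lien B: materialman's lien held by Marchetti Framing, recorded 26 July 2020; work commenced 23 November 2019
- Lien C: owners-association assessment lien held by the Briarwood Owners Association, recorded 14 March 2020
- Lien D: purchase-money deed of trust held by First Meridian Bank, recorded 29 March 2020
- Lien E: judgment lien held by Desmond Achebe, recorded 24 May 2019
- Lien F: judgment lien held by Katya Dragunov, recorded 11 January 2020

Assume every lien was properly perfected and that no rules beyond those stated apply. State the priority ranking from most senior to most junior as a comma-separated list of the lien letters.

D, E, B, F, C, A

Effective dates after the stated exceptions: B relates back to 23 November 2019 (work commenced); D relates back to the deed date 20 March 2020.
Sorted by effective date: A (5 March 2019), E (24 May 2019), B (23 November 2019), F (11 January 2020), C (14 March 2020), D (20 March 2020).
The subordination applies — A was senior to D — so A and D swap.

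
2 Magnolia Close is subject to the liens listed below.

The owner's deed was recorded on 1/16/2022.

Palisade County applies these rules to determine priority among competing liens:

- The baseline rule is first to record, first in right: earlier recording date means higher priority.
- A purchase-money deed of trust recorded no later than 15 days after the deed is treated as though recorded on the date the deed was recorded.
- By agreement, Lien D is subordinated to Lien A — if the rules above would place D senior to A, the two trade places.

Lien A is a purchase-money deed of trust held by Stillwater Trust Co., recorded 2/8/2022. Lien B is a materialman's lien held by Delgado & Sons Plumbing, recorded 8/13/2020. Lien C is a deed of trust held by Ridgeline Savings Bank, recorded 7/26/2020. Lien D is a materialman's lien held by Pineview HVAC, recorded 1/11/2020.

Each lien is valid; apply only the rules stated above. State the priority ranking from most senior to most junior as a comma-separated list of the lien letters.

A, C, B, D

First, effective dates: A was recorded 23 days after the deed — beyond 15 days — so no relation-back applies.
Ordering by effective date: D (1/11/2020), C (7/26/2020), B (8/13/2020), A (2/8/2022).
Because D would otherwise rank above A, the subordination swaps them.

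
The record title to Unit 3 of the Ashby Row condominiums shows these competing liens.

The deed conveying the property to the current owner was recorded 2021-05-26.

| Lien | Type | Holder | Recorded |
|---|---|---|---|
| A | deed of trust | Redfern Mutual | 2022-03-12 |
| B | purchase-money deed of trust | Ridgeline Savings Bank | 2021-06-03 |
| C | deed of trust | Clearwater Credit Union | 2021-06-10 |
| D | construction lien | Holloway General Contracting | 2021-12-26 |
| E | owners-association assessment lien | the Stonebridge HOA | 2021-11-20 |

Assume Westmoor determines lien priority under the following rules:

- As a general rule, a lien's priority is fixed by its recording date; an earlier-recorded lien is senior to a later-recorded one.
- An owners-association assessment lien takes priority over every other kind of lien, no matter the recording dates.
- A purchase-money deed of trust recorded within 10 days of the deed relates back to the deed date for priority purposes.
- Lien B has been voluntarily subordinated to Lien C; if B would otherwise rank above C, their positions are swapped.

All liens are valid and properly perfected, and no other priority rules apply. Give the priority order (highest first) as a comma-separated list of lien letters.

E, C, B, D, A

Effective dates after the stated exceptions: B's effective date is the deed date, 2021-05-26.
E, as an owners-association assessment lien, has superpriority and ranks first.
Remaining liens by effective date: B (2021-05-26), C (2021-06-10), D (2021-12-26), A (2022-03-12).
Because B would otherwise rank above C, the subordination swaps them.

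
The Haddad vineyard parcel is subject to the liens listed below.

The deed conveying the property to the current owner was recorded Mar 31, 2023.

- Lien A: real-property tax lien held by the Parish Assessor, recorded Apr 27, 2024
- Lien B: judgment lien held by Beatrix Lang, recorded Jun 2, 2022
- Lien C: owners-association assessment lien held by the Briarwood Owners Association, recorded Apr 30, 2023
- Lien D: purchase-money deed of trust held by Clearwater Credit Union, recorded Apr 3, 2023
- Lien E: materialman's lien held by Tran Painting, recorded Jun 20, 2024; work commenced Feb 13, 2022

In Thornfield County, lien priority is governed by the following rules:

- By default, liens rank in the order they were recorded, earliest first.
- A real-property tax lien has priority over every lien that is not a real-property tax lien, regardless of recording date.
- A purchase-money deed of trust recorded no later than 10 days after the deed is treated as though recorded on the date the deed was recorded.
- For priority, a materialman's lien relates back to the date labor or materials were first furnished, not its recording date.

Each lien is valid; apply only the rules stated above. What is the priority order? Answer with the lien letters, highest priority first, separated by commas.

A, E, B, D, C

First, effective dates: D's effective date is the deed date, Mar 31, 2023; E's effective date is Feb 13, 2022, when work began.
A is a real-property tax lien, so it outranks all other liens regardless of date.
Remaining liens by effective date: E (Feb 13, 2022), B (Jun 2, 2022), D (Mar 31, 2023), C (Apr 30, 2023).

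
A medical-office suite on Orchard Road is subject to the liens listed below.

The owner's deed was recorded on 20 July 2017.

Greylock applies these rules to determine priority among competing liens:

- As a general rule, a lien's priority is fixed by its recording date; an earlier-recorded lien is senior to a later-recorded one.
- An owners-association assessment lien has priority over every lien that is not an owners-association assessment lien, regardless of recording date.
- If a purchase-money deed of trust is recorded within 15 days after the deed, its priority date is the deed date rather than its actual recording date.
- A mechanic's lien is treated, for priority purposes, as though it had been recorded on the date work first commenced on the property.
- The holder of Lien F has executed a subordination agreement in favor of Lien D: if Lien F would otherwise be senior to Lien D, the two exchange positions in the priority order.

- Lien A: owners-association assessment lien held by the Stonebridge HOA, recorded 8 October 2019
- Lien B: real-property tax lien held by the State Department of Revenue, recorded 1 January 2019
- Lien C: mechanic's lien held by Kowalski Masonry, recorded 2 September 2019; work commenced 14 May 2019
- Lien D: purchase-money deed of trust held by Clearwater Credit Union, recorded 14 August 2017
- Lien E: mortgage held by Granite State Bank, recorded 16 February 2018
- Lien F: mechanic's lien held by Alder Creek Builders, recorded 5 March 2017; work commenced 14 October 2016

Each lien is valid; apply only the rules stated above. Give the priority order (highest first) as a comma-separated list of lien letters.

Effective dates after the stated exceptions: C's effective date is 14 May 2019, when work began; D was recorded 25 days after the deed, outside the 15-day window, so it keeps its recording date; F is treated as recorded 14 October 2016, the work-commencement date.
A, as an owners-association assessment lien, has superpriority and ranks first.
The other liens, earliest effective date first: F (14 October 2016), D (14 August 2017), E (16 February 2018), B (1 January 2019), C (14 May 2019).
Because F would otherwise rank above D, the subordination swaps them.

A, D, F, E, B, C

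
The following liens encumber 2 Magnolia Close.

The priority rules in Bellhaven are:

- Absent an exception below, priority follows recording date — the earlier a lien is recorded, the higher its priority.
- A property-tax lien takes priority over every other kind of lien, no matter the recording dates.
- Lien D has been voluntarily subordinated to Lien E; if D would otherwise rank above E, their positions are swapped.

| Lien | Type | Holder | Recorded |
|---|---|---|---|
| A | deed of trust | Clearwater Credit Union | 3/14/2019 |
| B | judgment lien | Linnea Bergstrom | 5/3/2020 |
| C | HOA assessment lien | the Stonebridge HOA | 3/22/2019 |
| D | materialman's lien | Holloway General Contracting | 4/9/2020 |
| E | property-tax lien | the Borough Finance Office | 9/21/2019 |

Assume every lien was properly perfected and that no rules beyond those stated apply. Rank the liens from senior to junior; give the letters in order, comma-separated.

E, A, C, D, B

E is a property-tax lien, so it outranks all other liens regardless of date.
Ordering the rest by effective date: A (3/14/2019), C (3/22/2019), D (4/9/2020), B (5/3/2020).
D is already junior to E, so the subordination agreement changes nothing.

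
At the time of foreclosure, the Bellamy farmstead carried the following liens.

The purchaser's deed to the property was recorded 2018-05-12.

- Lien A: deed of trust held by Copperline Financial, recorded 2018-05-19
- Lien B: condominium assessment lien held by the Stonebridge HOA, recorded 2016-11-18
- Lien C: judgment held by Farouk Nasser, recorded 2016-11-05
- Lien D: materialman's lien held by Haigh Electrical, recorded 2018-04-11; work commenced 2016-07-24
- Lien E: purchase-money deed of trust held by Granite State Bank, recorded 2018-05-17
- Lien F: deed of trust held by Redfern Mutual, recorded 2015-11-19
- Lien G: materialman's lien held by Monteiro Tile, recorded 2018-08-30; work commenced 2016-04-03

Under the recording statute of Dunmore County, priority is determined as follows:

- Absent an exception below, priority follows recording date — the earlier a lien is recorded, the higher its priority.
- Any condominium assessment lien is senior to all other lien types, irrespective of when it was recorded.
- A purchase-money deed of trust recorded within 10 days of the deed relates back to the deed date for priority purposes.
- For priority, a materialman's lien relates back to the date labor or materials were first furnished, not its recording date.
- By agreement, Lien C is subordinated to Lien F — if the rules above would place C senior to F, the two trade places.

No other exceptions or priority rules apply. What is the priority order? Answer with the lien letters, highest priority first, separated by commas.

B, F, G, D, C, E, A

Effective dates: D is treated as recorded 2016-07-24, the work-commencement date; E's effective date is the deed date, 2018-05-12; G's effective date is 2016-04-03, when work began.
As a condominium assessment lien, B is senior to every other lien.
Remaining liens by effective date: F (2015-11-19), G (2016-04-03), D (2016-07-24), C (2016-11-05), E (2018-05-12), A (2018-05-19).
Since C is not senior to F, the subordination leaves the order unchanged.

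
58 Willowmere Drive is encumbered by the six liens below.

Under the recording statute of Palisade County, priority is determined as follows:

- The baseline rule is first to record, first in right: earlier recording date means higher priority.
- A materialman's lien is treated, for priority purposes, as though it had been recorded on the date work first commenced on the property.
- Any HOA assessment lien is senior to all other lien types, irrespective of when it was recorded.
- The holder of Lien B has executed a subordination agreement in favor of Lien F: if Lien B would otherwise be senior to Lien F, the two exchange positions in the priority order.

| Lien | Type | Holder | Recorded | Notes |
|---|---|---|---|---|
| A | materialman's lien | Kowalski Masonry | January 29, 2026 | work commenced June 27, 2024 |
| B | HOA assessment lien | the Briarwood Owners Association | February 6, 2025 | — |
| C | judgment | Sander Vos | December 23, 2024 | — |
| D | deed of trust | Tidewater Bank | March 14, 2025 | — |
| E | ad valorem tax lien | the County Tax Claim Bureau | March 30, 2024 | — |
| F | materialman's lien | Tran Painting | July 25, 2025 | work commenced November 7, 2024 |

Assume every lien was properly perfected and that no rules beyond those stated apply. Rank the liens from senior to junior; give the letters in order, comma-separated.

Adjusting effective dates: A is treated as recorded June 27, 2024, the work-commencement date; F's effective date is November 7, 2024, when work began.
As an HOA assessment lien, B is senior to every other lien.
Ordering the rest by effective date: E (March 30, 2024), A (June 27, 2024), F (November 7, 2024), C (December 23, 2024), D (March 14, 2025).
The subordination applies — B was senior to F — so B and F swap.

F, E, A, B, C, D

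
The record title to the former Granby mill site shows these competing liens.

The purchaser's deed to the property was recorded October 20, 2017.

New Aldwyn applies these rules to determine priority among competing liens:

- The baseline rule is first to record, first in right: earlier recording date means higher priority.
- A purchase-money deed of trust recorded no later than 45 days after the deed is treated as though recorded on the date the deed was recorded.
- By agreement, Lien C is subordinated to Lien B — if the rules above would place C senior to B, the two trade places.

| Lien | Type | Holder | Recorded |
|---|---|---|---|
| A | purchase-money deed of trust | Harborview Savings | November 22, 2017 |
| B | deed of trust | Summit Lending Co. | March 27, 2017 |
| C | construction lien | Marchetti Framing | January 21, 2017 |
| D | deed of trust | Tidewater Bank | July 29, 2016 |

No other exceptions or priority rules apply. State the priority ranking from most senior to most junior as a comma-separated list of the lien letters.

Adjusting effective dates: A's effective date is the deed date, October 20, 2017.
Sorted by effective date: D (July 29, 2016), C (January 21, 2017), B (March 27, 2017), A (October 20, 2017).
Because C would otherwise rank above B, the subordination swaps them.

D, B, C, A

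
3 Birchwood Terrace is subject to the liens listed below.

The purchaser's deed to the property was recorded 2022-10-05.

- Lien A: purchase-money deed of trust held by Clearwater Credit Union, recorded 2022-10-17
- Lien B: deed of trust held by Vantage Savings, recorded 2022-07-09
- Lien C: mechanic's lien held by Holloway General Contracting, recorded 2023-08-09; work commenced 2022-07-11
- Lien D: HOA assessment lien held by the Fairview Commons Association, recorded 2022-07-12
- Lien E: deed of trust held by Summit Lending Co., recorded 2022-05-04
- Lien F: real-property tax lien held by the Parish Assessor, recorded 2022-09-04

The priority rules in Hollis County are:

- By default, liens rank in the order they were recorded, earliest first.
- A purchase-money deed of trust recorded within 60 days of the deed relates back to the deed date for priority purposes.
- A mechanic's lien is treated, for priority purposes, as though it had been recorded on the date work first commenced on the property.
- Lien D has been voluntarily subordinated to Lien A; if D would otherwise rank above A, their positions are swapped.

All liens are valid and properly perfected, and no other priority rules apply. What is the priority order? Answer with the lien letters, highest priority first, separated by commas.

First, effective dates: A's effective date is the deed date, 2022-10-05; C is treated as recorded 2022-07-11, the work-commencement date.
By effective date: E (2022-05-04), B (2022-07-09), C (2022-07-11), D (2022-07-12), F (2022-09-04), A (2022-10-05).
D is senior to A before the subordination, so the two trade places.

E, B, C, A, F, D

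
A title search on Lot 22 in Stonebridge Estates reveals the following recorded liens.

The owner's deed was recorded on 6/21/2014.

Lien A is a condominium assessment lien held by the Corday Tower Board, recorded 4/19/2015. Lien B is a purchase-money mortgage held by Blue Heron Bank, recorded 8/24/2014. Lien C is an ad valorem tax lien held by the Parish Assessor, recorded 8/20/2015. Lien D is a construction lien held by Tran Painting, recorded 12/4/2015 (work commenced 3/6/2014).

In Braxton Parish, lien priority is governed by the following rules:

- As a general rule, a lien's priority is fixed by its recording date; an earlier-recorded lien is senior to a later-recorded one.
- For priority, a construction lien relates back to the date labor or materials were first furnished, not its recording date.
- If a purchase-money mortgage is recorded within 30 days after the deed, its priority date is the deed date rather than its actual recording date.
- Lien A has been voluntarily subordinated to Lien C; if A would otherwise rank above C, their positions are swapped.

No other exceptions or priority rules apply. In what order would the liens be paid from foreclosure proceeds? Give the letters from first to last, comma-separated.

D, B, C, A

First, effective dates: B was recorded 64 days after the deed — beyond 30 days — so no relation-back applies; D relates back to 3/6/2014 (work commenced).
Sorted by effective date: D (3/6/2014), B (8/24/2014), A (4/19/2015), C (8/20/2015).
Because A would otherwise rank above C, the subordination swaps them.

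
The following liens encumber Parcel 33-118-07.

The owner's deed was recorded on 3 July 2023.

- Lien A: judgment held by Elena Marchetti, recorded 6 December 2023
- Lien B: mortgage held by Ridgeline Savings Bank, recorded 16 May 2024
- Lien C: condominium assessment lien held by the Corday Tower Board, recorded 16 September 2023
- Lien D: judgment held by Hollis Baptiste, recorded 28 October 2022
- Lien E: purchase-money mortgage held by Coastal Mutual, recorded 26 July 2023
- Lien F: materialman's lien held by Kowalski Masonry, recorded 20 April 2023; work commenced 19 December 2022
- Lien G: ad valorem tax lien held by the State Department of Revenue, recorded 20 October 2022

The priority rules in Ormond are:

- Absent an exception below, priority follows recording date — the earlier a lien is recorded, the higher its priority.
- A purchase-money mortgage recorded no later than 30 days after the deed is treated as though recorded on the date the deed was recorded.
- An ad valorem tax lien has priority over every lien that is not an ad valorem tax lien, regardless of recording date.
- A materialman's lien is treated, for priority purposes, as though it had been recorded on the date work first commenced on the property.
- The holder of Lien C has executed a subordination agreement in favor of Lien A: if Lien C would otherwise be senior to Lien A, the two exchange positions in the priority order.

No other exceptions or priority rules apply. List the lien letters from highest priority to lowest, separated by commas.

First, effective dates: E was recorded within the 30-day window, so its effective date is the deed date 3 July 2023; F relates back to 19 December 2022 (work commenced).
As an ad valorem tax lien, G is senior to every other lien.
Among the remaining liens, by effective date: D (28 October 2022), F (19 December 2022), E (3 July 2023), C (16 September 2023), A (6 December 2023), B (16 May 2024).
The subordination applies — C was senior to A — so C and A swap.

G, D, F, E, A, C, B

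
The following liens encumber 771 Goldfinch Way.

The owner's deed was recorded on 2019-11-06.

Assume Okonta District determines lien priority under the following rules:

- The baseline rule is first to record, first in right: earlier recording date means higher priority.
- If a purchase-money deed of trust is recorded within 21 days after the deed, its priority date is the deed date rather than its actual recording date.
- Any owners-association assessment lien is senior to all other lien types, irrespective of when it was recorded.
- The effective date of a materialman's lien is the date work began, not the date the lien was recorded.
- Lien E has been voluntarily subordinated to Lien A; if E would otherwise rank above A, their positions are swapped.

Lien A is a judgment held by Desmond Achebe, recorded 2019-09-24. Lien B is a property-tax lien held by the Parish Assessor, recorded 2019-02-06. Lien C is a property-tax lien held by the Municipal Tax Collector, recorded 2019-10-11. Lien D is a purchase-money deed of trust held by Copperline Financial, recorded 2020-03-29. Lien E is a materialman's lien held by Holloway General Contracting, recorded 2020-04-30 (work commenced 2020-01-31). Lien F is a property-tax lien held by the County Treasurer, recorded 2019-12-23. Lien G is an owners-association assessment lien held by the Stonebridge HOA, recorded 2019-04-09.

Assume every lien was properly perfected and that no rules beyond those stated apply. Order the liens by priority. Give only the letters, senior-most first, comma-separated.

G, B, A, C, F, E, D

Effective dates: D missed the 21-day window (144 days after the deed), so its recording date stands; E's effective date is 2020-01-31, when work began.
G, as an owners-association assessment lien, has superpriority and ranks first.
The other liens, earliest effective date first: B (2019-02-06), A (2019-09-24), C (2019-10-11), F (2019-12-23), E (2020-01-31), D (2020-03-29).
E already ranks below A; the subordination has no effect.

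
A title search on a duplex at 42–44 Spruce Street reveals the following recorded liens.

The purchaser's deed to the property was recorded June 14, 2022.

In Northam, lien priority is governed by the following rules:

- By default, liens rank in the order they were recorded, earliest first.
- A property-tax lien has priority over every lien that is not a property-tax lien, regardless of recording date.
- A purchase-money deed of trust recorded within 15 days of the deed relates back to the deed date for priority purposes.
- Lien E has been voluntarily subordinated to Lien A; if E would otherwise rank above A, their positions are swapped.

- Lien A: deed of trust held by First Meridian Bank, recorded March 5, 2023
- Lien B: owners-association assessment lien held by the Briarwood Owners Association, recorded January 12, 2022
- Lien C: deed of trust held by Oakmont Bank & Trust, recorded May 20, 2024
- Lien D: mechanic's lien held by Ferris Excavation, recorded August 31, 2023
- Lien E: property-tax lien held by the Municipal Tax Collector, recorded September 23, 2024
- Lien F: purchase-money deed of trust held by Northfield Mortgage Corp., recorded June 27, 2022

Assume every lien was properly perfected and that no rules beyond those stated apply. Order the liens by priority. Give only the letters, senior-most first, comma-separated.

Adjusting effective dates: F relates back to the deed date June 14, 2022.
E is a property-tax lien and takes priority over every other lien.
The other liens, earliest effective date first: B (January 12, 2022), F (June 14, 2022), A (March 5, 2023), D (August 31, 2023), C (May 20, 2024).
Because E would otherwise rank above A, the subordination swaps them.

A, B, F, E, D, C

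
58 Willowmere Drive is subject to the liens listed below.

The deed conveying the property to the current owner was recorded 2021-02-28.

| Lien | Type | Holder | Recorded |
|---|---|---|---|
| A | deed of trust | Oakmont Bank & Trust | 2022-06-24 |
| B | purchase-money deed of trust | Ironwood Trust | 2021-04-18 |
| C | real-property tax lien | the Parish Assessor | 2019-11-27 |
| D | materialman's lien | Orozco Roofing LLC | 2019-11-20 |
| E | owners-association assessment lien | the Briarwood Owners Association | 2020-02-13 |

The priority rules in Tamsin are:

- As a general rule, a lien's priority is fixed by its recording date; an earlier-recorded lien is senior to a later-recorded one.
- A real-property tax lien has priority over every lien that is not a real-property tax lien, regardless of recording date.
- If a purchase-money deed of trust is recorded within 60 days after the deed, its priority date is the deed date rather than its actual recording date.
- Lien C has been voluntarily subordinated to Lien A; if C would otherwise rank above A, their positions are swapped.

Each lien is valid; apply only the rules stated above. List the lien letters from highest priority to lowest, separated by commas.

A, D, E, B, C

Effective dates: B was recorded within the 60-day window, so its effective date is the deed date 2021-02-28.
As a real-property tax lien, C is senior to every other lien.
The other liens, earliest effective date first: D (2019-11-20), E (2020-02-13), B (2021-02-28), A (2022-06-24).
C would otherwise be senior to A, so under the subordination agreement C and A exchange positions.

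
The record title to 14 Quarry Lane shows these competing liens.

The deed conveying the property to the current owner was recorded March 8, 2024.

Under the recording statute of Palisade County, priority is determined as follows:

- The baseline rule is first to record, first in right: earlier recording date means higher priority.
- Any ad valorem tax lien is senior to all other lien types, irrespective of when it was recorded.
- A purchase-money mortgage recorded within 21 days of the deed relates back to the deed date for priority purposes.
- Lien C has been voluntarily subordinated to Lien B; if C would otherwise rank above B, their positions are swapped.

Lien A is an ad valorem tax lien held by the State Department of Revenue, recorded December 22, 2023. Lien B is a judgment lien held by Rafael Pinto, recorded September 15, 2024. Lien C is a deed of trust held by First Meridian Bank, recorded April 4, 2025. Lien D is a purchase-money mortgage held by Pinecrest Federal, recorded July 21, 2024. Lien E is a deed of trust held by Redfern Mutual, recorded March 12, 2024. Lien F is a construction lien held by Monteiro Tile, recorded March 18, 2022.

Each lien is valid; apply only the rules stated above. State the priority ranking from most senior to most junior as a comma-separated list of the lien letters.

Effective dates: D missed the 21-day window (135 days after the deed), so its recording date stands.
A is an ad valorem tax lien, so it outranks all other liens regardless of date.
Remaining liens by effective date: F (March 18, 2022), E (March 12, 2024), D (July 21, 2024), B (September 15, 2024), C (April 4, 2025).
C is already junior to B, so the subordination agreement changes nothing.

A, F, E, D, B, C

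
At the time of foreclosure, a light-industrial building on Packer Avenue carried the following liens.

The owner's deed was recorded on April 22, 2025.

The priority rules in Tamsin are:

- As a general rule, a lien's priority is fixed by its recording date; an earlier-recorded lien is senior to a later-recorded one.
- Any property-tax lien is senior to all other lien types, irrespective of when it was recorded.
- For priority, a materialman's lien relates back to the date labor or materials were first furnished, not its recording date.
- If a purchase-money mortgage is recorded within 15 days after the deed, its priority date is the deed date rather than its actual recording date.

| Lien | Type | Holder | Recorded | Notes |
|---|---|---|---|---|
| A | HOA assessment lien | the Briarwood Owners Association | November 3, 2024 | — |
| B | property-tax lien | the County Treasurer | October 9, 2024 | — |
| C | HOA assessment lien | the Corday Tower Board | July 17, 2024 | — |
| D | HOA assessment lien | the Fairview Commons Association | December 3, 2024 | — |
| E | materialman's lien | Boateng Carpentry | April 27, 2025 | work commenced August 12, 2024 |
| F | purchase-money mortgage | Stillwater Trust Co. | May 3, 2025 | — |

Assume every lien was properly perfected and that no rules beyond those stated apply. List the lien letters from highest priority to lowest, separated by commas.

B, C, E, A, D, F

Adjusting effective dates: E's effective date is August 12, 2024, when work began; F relates back to the deed date April 22, 2025.
B, as a property-tax lien, has superpriority and ranks first.
The other liens, earliest effective date first: C (July 17, 2024), E (August 12, 2024), A (November 3, 2024), D (December 3, 2024), F (April 22, 2025).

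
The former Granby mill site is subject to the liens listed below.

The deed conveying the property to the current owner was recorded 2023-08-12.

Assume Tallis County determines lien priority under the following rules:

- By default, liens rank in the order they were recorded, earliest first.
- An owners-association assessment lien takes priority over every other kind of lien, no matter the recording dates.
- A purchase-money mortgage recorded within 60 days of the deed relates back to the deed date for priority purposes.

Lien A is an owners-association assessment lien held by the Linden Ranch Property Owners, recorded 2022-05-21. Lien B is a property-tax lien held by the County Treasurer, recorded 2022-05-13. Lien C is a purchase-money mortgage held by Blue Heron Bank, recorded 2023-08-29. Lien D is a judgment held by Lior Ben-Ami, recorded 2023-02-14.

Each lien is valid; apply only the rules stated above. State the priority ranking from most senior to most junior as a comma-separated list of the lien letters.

Effective dates after the stated exceptions: C's effective date is the deed date, 2023-08-12.
A, as an owners-association assessment lien, has superpriority and ranks first.
Ordering the rest by effective date: B (2022-05-13), D (2023-02-14), C (2023-08-12).

A, B, D, C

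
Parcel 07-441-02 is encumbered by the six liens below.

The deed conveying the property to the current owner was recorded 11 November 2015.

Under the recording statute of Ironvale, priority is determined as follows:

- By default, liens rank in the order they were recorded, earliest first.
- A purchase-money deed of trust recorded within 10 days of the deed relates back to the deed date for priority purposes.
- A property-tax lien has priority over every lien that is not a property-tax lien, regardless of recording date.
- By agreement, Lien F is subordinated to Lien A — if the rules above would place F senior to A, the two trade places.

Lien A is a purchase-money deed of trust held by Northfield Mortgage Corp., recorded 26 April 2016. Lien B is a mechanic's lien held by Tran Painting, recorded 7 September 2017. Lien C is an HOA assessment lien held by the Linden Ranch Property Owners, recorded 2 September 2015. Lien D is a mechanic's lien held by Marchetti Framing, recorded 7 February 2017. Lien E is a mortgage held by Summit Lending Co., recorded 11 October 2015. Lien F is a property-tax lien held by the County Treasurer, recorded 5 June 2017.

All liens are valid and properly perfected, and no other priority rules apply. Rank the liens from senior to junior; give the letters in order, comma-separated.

A, C, E, F, D, B

First, effective dates: A was recorded 167 days after the deed — beyond 10 days — so no relation-back applies.
As a property-tax lien, F is senior to every other lien.
Ordering the rest by effective date: C (2 September 2015), E (11 October 2015), A (26 April 2016), D (7 February 2017), B (7 September 2017).
F would otherwise be senior to A, so under the subordination agreement F and A exchange positions.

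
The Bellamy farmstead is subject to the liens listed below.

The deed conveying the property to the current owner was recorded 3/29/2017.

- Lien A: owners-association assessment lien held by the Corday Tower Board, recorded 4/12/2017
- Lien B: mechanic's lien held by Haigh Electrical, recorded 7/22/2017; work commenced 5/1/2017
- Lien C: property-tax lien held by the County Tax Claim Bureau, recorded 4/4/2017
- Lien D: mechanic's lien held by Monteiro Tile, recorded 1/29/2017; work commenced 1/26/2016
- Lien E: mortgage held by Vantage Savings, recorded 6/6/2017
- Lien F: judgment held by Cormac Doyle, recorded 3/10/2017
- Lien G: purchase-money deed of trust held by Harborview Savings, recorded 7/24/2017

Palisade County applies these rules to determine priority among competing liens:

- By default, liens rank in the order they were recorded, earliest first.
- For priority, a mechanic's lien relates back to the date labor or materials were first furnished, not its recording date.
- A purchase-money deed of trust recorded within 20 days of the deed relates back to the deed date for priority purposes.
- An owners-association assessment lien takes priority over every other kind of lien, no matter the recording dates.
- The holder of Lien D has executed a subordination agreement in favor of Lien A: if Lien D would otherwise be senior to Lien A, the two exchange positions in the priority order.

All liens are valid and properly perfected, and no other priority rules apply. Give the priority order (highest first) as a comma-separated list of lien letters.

Adjusting effective dates: B's effective date is 5/1/2017, when work began; D relates back to 1/26/2016 (work commenced); G was recorded 117 days after the deed, outside the 20-day window, so it keeps its recording date.
A is an owners-association assessment lien, so it outranks all other liens regardless of date.
Among the remaining liens, by effective date: D (1/26/2016), F (3/10/2017), C (4/4/2017), B (5/1/2017), E (6/6/2017), G (7/24/2017).
D already ranks below A; the subordination has no effect.

A, D, F, C, B, E, G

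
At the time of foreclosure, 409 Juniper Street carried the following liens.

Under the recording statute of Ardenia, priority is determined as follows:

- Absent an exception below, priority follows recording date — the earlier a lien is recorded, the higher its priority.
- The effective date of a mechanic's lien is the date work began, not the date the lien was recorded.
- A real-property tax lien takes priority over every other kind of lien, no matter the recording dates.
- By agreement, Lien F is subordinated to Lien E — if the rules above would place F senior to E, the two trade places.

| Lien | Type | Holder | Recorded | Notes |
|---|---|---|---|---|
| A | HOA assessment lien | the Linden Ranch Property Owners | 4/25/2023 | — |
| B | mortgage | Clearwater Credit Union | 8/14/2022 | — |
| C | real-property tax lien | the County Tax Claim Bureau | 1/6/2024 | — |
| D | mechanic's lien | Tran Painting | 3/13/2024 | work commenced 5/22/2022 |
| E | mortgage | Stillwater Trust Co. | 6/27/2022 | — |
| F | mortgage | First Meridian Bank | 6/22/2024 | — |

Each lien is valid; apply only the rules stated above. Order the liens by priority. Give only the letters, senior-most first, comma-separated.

First, effective dates: D relates back to 5/22/2022 (work commenced).
C, as a real-property tax lien, has superpriority and ranks first.
Ordering the rest by effective date: D (5/22/2022), E (6/27/2022), B (8/14/2022), A (4/25/2023), F (6/22/2024).
F is already junior to E, so the subordination agreement changes nothing.

C, D, E, B, A, F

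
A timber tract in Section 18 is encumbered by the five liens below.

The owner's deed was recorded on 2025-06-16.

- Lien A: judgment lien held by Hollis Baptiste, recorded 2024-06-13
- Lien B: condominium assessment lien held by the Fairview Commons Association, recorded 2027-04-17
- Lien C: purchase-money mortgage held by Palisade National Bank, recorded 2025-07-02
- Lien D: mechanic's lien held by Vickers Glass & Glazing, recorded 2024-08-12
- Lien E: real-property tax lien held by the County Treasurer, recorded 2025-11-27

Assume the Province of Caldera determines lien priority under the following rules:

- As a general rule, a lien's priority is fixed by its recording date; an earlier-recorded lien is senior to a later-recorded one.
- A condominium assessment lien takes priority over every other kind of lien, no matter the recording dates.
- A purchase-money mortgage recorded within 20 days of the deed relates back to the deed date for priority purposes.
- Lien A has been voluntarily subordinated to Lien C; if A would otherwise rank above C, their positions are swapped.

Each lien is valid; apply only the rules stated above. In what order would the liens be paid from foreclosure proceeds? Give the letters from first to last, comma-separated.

B, C, D, A, E

Effective dates after the stated exceptions: C's effective date is the deed date, 2025-06-16.
B is a condominium assessment lien and takes priority over every other lien.
The other liens, earliest effective date first: A (2024-06-13), D (2024-08-12), C (2025-06-16), E (2025-11-27).
A would otherwise be senior to C, so under the subordination agreement A and C exchange positions.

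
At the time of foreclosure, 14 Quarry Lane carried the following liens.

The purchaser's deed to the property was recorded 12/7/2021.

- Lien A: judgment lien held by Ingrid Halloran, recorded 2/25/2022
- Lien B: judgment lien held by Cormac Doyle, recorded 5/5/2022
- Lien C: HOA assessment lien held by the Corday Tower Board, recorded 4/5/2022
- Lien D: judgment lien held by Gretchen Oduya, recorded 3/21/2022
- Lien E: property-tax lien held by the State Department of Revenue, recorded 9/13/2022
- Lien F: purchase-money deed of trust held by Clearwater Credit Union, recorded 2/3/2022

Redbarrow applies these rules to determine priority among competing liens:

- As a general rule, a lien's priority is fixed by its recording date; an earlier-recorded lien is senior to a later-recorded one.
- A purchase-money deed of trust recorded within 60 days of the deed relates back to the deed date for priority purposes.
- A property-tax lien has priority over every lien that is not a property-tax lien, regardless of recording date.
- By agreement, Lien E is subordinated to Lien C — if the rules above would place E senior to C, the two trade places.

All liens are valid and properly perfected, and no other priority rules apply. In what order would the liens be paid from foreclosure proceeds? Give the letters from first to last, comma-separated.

First, effective dates: F relates back to the deed date 12/7/2021.
As a property-tax lien, E is senior to every other lien.
The other liens, earliest effective date first: F (12/7/2021), A (2/25/2022), D (3/21/2022), C (4/5/2022), B (5/5/2022).
Because E would otherwise rank above C, the subordination swaps them.

C, F, A, D, E, B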